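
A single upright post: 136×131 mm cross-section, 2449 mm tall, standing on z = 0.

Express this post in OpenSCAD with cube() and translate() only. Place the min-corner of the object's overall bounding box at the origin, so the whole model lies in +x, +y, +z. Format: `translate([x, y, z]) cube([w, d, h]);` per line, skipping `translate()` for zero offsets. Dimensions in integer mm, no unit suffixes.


cube([136, 131, 2449]);


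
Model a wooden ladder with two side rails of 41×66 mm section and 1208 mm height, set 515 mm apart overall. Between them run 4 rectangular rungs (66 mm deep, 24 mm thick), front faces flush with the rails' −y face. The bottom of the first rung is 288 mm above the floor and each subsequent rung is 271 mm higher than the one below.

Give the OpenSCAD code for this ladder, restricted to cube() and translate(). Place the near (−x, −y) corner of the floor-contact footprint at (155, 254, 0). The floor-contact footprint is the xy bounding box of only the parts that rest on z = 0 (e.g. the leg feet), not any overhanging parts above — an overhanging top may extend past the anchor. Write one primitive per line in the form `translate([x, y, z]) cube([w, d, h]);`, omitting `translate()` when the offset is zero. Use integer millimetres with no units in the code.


translate([155, 254, 0]) cube([41, 66, 1208]);
translate([629, 254, 0]) cube([41, 66, 1208]);
translate([196, 254, 288]) cube([433, 66, 24]);
translate([196, 254, 559]) cube([433, 66, 24]);
translate([196, 254, 830]) cube([433, 66, 24]);
translate([196, 254, 1101]) cube([433, 66, 24]);


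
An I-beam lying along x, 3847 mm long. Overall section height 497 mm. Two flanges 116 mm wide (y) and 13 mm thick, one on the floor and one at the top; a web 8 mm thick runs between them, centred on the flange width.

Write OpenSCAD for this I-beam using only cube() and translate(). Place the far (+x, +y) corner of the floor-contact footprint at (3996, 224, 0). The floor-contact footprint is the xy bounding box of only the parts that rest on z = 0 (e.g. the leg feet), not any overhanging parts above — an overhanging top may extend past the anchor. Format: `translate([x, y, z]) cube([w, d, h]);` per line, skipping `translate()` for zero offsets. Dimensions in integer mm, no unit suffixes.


translate([149, 108, 0]) cube([3847, 116, 13]);
translate([149, 162, 13]) cube([3847, 8, 471]);
translate([149, 108, 484]) cube([3847, 116, 13]);


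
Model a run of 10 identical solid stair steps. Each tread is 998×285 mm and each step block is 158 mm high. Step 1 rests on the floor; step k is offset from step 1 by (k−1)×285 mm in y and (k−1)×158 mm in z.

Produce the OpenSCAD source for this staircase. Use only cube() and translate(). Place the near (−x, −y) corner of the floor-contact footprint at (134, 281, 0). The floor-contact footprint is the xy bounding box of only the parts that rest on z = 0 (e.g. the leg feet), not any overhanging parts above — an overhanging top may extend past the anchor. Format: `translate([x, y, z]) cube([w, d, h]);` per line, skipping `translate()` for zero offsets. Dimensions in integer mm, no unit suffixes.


translate([134, 281, 0]) cube([998, 285, 158]);
translate([134, 566, 158]) cube([998, 285, 158]);
translate([134, 851, 316]) cube([998, 285, 158]);
translate([134, 1136, 474]) cube([998, 285, 158]);
translate([134, 1421, 632]) cube([998, 285, 158]);
translate([134, 1706, 790]) cube([998, 285, 158]);
translate([134, 1991, 948]) cube([998, 285, 158]);
translate([134, 2276, 1106]) cube([998, 285, 158]);
translate([134, 2561, 1264]) cube([998, 285, 158]);
translate([134, 2846, 1422]) cube([998, 285, 158]);


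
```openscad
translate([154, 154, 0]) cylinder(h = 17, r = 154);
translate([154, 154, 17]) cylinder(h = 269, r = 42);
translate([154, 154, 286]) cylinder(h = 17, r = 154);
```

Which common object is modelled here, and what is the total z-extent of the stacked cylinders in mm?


A spool. The overall height is 303 mm.

Three coaxial cylinders, large–small–large — a spool. Two 17 mm flanges and a 269 mm core give 17 + 269 + 17 = 303 mm.


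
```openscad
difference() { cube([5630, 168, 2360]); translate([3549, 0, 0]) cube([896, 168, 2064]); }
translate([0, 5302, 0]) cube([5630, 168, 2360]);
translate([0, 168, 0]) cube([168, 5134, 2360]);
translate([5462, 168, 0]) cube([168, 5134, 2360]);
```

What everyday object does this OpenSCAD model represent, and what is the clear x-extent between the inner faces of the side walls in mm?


A single room. The interior width is 5294 mm.

Four walls enclosing a rectangle with a door in the front wall — a room. Outside width 5630 minus two 168 mm walls gives 5294 mm.


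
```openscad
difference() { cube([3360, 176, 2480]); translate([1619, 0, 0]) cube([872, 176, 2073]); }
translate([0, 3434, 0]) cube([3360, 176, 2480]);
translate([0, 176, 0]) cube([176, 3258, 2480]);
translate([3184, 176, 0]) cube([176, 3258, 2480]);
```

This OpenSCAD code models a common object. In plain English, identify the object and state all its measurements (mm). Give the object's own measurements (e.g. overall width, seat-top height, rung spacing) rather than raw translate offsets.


A single room: four walls, each 2480 mm tall and 176 mm thick, enclosing an outside footprint 3360×3610 mm (x × y), no floor or roof. The front and back walls (−y and +y sides) run the full x-width; the side walls fit between their inner faces. A door opening 872 mm wide and 2073 mm tall is cut through the front wall from the floor up, its −x edge 1619 mm from the wall's −x end.


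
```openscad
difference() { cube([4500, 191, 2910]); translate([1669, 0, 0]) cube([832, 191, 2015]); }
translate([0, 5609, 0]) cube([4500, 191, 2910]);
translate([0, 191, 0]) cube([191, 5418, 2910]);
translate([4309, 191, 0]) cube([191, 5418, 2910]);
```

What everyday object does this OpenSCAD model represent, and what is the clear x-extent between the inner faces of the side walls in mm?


A single room. The interior width is 4118 mm.

Four walls enclosing a rectangle with a door in the front wall — a room. Outside width 4500 minus two 191 mm walls gives 4118 mm.


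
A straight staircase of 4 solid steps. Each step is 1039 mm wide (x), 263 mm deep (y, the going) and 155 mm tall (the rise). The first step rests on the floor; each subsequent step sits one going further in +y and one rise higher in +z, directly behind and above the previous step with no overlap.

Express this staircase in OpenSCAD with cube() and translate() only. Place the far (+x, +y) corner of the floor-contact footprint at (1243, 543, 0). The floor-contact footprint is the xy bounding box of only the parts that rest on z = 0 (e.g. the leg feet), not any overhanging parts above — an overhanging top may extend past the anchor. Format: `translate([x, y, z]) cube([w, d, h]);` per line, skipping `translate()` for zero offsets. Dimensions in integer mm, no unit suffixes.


translate([204, 280, 0]) cube([1039, 263, 155]);
translate([204, 543, 155]) cube([1039, 263, 155]);
translate([204, 806, 310]) cube([1039, 263, 155]);
translate([204, 1069, 465]) cube([1039, 263, 155]);


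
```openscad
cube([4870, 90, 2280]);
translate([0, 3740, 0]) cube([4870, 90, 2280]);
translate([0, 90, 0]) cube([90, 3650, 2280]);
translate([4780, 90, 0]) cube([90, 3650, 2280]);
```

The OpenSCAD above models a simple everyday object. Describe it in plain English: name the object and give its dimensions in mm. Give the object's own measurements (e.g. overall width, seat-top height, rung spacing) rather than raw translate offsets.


The wall frame of a small rectangular building: four walls, each 2280 mm tall and 90 mm thick, enclosing a footprint 4870 mm (x) by 3830 mm (y) outside-to-outside, with no floor or roof. The front and back walls (the −y and +y sides) span the full width; the two side walls fit between them.


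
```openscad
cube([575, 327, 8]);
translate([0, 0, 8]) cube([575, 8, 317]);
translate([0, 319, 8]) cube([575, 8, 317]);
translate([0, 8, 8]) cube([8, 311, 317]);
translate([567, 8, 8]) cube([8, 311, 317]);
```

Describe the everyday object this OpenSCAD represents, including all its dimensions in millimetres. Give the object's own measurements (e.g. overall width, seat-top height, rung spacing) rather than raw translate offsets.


An open-topped rectangular box: outside dimensions 575×327×325 mm, with a uniform wall and base thickness of 8 mm. The base is a full 575×327 slab on the floor; four walls sit on top of the base. The front and back walls (the −y and +y sides) span the full width; the two side walls fit between them.


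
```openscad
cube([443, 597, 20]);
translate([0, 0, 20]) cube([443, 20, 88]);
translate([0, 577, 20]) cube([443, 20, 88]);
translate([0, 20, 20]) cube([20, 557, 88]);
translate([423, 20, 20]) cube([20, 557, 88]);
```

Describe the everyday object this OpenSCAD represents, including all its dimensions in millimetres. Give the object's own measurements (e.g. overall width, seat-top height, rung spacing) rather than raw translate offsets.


An open-topped rectangular box: outside dimensions 443×597×108 mm, with a uniform wall and base thickness of 20 mm. The base is a full 443×597 slab on the floor; four walls sit on top of the base. The front and back walls (the −y and +y sides) span the full width; the two side walls fit between them.


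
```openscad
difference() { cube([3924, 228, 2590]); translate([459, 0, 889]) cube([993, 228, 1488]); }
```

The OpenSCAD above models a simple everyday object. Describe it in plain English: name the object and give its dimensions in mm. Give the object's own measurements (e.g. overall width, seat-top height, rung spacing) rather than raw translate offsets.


A wall 3924 mm long (x), 228 mm thick (y), 2590 mm tall, with a rectangular window opening cut through it. The opening is 993 mm wide and 1488 mm tall; its sill is at z = 889 mm and its near (−x) edge is 459 mm from the wall's −x end. The opening passes through the full wall thickness.


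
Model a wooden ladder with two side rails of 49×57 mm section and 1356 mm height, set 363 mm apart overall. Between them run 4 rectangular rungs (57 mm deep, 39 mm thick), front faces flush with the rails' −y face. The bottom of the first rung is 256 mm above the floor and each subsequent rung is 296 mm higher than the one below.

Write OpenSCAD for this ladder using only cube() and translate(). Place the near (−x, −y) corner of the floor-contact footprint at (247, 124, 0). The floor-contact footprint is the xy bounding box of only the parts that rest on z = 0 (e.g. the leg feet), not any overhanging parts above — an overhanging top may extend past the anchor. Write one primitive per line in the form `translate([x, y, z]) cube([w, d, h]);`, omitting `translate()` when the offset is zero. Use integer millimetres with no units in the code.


// rung span = 363 - 2*49 = 265
// rung[k] z = 256 + k*296
translate([247, 124, 0]) cube([49, 57, 1356]);
translate([561, 124, 0]) cube([49, 57, 1356]);
translate([296, 124, 256]) cube([265, 57, 39]);
translate([296, 124, 552]) cube([265, 57, 39]);
translate([296, 124, 848]) cube([265, 57, 39]);
translate([296, 124, 1144]) cube([265, 57, 39]);


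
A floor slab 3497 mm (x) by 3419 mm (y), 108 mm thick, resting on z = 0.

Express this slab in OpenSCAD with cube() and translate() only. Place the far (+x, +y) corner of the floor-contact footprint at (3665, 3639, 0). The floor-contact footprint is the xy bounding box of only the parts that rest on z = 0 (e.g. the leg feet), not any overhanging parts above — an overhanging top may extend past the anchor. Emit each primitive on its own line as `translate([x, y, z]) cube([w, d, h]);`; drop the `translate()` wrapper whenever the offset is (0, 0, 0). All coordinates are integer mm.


translate([168, 220, 0]) cube([3497, 3419, 108]);


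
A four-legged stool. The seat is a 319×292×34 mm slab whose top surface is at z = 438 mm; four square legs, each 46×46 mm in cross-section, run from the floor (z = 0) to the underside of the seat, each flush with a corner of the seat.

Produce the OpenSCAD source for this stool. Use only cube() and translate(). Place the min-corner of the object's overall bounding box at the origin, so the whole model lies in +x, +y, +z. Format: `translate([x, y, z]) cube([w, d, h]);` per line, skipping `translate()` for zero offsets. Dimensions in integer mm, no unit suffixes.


// leg_h = 438 - 34 = 404
translate([0, 0, 404]) cube([319, 292, 34]);
cube([46, 46, 404]);
translate([273, 0, 0]) cube([46, 46, 404]);
translate([0, 246, 0]) cube([46, 46, 404]);
translate([273, 246, 0]) cube([46, 46, 404]);


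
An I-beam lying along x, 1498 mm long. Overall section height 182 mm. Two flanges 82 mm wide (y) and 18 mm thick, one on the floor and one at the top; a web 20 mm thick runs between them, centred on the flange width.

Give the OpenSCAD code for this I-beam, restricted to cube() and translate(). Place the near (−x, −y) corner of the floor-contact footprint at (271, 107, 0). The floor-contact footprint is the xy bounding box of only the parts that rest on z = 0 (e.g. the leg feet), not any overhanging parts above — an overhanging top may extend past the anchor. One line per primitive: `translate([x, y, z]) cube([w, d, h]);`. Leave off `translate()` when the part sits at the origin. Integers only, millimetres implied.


translate([271, 107, 0]) cube([1498, 82, 18]);
translate([271, 138, 18]) cube([1498, 20, 146]);
translate([271, 107, 164]) cube([1498, 82, 18]);


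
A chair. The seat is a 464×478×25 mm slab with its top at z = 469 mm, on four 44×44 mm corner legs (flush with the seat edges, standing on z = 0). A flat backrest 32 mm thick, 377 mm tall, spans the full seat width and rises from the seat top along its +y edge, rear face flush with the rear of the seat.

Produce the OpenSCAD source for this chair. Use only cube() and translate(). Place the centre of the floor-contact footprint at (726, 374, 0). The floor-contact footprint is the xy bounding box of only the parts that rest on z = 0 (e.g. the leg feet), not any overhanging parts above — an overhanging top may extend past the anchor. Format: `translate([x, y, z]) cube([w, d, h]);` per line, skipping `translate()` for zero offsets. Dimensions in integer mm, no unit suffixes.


translate([494, 135, 444]) cube([464, 478, 25]);
translate([494, 135, 0]) cube([44, 44, 444]);
translate([914, 135, 0]) cube([44, 44, 444]);
translate([494, 569, 0]) cube([44, 44, 444]);
translate([914, 569, 0]) cube([44, 44, 444]);
translate([494, 581, 469]) cube([464, 32, 377]);


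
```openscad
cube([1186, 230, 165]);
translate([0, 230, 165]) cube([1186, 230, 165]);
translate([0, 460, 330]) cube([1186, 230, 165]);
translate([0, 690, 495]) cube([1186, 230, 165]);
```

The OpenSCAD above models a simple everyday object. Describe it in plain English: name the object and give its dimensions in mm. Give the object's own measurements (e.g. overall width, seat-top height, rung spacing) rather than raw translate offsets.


A straight staircase of 4 solid steps. Each step is 1186 mm wide (x), 230 mm deep (y, the going) and 165 mm tall (the rise). The first step rests on the floor; each subsequent step sits one going further in +y and one rise higher in +z, directly behind and above the previous step with no overlap.


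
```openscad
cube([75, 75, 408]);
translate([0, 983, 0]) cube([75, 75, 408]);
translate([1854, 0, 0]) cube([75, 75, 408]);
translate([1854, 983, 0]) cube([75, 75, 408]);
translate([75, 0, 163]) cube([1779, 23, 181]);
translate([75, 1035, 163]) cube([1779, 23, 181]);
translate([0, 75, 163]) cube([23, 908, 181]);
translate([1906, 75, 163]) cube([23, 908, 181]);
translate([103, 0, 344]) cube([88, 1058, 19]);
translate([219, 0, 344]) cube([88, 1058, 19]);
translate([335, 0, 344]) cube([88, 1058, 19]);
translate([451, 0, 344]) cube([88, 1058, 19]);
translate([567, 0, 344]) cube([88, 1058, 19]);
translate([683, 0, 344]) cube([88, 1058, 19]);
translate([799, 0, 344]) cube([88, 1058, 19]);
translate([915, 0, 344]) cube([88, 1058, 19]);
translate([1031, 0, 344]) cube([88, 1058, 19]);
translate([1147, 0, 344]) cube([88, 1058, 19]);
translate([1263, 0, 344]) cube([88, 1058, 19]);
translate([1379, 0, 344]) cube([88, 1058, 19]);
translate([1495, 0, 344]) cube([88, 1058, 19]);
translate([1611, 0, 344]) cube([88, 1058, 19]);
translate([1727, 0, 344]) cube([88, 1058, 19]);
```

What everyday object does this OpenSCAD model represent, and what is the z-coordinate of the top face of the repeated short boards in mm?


A bed frame. The slat-top height is 363 mm.

Four posts, four rails, and a row of slats — a bed frame. Slats sit on the rails at z = 163 + 181 = 344; with slat thickness 19, the top is 363 mm.


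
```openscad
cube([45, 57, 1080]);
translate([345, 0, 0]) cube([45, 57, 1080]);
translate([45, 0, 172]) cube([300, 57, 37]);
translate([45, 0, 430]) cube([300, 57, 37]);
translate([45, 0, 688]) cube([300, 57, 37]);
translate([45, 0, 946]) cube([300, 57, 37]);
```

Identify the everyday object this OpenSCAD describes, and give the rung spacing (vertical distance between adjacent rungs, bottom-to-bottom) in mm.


A ladder. The rung spacing is 258 mm.

Two tall 45×57 posts with 4 short bars between them — a ladder. Adjacent rungs sit at z = 172 and z = 430, so the spacing is 430 − 172 = 258 mm.


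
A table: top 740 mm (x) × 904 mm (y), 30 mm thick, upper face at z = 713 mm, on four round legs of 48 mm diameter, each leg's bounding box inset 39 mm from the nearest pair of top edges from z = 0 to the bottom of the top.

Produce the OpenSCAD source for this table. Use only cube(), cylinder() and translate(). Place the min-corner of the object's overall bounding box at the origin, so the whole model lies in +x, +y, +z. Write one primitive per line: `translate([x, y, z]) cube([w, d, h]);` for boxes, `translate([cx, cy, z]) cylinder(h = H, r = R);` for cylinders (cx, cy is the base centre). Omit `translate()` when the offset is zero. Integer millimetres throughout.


translate([0, 0, 683]) cube([740, 904, 30]);
translate([63, 63, 0]) cylinder(h = 683, r = 24);
translate([677, 63, 0]) cylinder(h = 683, r = 24);
translate([63, 841, 0]) cylinder(h = 683, r = 24);
translate([677, 841, 0]) cylinder(h = 683, r = 24);


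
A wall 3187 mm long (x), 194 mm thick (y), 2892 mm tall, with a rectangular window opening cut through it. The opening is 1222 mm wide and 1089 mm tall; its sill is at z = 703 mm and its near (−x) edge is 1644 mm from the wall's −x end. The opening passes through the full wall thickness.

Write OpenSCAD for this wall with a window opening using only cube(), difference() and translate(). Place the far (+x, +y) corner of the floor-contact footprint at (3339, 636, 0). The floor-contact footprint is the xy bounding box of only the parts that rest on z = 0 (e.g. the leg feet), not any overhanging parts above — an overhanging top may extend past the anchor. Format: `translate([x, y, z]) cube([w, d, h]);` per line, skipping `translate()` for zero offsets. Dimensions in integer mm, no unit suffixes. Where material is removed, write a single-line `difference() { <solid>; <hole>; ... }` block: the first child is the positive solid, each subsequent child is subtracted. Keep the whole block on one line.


difference() { translate([152, 442, 0]) cube([3187, 194, 2892]); translate([1796, 442, 703]) cube([1222, 194, 1089]); }


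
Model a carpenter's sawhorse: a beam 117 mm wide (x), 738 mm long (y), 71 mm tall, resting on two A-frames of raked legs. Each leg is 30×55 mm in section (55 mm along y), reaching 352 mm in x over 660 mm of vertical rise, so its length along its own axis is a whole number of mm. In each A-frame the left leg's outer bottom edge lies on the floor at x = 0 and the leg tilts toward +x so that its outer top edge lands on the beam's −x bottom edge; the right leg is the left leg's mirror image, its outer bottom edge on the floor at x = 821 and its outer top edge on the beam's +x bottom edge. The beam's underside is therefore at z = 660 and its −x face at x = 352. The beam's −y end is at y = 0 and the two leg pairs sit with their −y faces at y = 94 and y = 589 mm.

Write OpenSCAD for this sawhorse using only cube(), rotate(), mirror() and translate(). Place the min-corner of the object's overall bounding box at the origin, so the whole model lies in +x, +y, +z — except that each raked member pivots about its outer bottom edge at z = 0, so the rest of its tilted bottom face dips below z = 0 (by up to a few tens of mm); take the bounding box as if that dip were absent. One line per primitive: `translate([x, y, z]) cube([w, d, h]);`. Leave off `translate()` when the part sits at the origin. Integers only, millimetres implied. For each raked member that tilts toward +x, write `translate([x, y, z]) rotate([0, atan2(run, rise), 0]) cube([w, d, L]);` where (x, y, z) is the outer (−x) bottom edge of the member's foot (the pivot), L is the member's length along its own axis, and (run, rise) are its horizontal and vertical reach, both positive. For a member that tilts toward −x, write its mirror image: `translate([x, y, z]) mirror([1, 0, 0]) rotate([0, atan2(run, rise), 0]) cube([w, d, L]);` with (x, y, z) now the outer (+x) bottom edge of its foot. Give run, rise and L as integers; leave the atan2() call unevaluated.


translate([352, 0, 660]) cube([117, 738, 71]);
translate([0, 94, 0]) rotate([0, atan2(352, 660), 0]) cube([30, 55, 748]);
translate([821, 94, 0]) mirror([1, 0, 0]) rotate([0, atan2(352, 660), 0]) cube([30, 55, 748]);
translate([0, 589, 0]) rotate([0, atan2(352, 660), 0]) cube([30, 55, 748]);
translate([821, 589, 0]) mirror([1, 0, 0]) rotate([0, atan2(352, 660), 0]) cube([30, 55, 748]);


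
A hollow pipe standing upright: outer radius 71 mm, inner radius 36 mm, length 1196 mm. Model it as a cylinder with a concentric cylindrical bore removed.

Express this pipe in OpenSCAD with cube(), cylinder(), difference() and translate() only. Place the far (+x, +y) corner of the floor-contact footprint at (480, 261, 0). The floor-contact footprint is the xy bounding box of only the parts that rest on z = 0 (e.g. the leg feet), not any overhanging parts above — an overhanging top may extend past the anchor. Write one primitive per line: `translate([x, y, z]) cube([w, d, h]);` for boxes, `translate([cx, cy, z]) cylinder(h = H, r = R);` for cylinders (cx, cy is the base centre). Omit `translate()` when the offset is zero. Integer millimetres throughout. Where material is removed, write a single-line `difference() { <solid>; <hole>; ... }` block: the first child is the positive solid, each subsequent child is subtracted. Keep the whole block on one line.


difference() { translate([409, 190, 0]) cylinder(h = 1196, r = 71); translate([409, 190, 0]) cylinder(h = 1196, r = 36); }


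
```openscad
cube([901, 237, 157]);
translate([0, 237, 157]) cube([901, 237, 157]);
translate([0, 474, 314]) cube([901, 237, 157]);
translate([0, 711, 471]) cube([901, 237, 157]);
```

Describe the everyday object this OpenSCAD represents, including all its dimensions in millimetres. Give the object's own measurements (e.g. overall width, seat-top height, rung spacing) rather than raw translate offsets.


A straight staircase of 4 solid steps. Each step is 901 mm wide (x), 237 mm deep (y, the going) and 157 mm tall (the rise). The first step rests on the floor; each subsequent step sits one going further in +y and one rise higher in +z, directly behind and above the previous step with no overlap.


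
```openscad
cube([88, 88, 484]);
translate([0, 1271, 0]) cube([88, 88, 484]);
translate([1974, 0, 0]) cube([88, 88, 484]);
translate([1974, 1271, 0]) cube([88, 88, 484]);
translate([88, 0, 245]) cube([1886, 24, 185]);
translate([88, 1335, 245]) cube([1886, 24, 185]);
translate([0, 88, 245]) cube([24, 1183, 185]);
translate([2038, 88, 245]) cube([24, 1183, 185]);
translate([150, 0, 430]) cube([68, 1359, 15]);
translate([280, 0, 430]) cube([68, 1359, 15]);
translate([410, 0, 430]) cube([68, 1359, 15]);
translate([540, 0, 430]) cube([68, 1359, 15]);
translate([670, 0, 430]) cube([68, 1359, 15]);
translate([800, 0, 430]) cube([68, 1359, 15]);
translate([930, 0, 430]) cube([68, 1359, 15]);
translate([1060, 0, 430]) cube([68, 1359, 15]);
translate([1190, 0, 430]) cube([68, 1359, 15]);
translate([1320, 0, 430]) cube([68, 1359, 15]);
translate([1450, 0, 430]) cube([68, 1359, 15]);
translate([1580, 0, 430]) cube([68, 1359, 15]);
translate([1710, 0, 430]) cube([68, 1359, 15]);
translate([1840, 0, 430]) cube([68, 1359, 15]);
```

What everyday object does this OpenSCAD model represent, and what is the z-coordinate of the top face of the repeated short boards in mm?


A bed frame. The slat-top height is 445 mm.

Four posts, four rails, and a row of slats — a bed frame. Slats sit on the rails at z = 245 + 185 = 430; with slat thickness 15, the top is 445 mm.


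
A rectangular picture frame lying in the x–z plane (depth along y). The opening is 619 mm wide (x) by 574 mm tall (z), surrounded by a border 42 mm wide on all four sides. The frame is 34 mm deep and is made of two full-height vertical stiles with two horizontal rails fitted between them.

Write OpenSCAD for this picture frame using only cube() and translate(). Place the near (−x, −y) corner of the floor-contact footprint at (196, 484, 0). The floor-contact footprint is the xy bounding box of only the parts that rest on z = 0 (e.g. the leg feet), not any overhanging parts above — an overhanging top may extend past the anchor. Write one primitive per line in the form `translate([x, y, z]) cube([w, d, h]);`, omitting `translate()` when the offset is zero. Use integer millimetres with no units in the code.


translate([196, 484, 0]) cube([42, 34, 658]);
translate([857, 484, 0]) cube([42, 34, 658]);
translate([238, 484, 0]) cube([619, 34, 42]);
translate([238, 484, 616]) cube([619, 34, 42]);


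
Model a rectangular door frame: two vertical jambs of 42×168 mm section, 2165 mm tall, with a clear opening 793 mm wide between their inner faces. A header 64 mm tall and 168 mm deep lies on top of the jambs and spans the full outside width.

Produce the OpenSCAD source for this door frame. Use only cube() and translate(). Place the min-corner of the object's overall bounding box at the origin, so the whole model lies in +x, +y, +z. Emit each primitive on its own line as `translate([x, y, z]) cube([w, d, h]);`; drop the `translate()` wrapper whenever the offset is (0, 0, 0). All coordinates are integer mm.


cube([42, 168, 2165]);
translate([835, 0, 0]) cube([42, 168, 2165]);
translate([0, 0, 2165]) cube([877, 168, 64]);


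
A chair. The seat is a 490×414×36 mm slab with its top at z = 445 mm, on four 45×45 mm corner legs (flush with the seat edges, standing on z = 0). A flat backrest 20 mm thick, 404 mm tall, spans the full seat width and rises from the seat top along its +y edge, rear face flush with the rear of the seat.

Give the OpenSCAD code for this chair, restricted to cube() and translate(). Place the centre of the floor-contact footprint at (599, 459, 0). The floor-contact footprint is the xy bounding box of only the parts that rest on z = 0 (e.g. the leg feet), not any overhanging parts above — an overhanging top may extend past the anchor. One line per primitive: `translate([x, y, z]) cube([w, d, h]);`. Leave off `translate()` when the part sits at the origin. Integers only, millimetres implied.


// leg_h = 445 - 36 = 409
translate([354, 252, 409]) cube([490, 414, 36]);
translate([354, 252, 0]) cube([45, 45, 409]);
translate([799, 252, 0]) cube([45, 45, 409]);
translate([354, 621, 0]) cube([45, 45, 409]);
translate([799, 621, 0]) cube([45, 45, 409]);
translate([354, 646, 445]) cube([490, 20, 404]);


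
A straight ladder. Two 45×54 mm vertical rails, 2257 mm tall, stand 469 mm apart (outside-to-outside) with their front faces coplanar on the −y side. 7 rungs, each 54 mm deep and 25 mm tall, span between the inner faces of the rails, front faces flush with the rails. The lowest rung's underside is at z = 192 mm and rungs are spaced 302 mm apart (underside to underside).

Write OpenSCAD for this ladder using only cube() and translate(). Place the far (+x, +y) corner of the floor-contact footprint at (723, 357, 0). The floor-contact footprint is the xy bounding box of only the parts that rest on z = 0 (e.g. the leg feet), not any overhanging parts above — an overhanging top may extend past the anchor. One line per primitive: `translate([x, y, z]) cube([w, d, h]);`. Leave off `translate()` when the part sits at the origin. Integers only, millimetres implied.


// rung span = 469 - 2*45 = 379
// rung[k] z = 192 + k*302
translate([254, 303, 0]) cube([45, 54, 2257]);
translate([678, 303, 0]) cube([45, 54, 2257]);
translate([299, 303, 192]) cube([379, 54, 25]);
translate([299, 303, 494]) cube([379, 54, 25]);
translate([299, 303, 796]) cube([379, 54, 25]);
translate([299, 303, 1098]) cube([379, 54, 25]);
translate([299, 303, 1400]) cube([379, 54, 25]);
translate([299, 303, 1702]) cube([379, 54, 25]);
translate([299, 303, 2004]) cube([379, 54, 25]);


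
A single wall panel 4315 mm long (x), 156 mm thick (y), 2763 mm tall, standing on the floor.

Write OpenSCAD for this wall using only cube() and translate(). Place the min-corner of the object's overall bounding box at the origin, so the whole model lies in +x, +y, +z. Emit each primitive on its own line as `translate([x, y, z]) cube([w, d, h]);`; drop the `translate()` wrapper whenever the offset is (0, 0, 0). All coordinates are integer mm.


cube([4315, 156, 2763]);


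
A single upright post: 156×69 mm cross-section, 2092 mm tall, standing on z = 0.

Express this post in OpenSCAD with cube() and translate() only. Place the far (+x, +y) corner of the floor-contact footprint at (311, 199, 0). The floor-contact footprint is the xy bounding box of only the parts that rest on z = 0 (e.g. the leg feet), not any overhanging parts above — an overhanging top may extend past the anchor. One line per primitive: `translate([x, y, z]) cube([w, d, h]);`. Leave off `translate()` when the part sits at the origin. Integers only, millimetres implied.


translate([155, 130, 0]) cube([156, 69, 2092]);


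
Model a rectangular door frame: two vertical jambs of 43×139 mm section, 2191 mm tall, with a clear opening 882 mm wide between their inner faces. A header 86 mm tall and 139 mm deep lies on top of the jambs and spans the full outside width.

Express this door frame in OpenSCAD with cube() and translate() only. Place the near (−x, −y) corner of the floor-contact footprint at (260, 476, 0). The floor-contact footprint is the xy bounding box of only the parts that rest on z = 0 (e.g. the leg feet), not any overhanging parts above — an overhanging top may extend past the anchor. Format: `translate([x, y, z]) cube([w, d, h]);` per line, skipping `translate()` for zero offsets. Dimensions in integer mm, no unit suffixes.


translate([260, 476, 0]) cube([43, 139, 2191]);
translate([1185, 476, 0]) cube([43, 139, 2191]);
translate([260, 476, 2191]) cube([968, 139, 86]);


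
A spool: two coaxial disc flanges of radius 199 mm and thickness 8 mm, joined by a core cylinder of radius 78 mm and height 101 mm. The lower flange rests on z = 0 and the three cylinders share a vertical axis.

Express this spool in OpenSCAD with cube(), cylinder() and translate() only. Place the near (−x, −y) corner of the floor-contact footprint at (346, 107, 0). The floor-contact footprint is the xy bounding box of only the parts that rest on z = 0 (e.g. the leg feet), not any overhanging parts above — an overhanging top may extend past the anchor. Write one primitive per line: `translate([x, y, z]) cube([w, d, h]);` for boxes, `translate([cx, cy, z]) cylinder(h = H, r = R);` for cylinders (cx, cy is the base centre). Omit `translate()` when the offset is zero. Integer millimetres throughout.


translate([545, 306, 0]) cylinder(h = 8, r = 199);
translate([545, 306, 8]) cylinder(h = 101, r = 78);
translate([545, 306, 109]) cylinder(h = 8, r = 199);


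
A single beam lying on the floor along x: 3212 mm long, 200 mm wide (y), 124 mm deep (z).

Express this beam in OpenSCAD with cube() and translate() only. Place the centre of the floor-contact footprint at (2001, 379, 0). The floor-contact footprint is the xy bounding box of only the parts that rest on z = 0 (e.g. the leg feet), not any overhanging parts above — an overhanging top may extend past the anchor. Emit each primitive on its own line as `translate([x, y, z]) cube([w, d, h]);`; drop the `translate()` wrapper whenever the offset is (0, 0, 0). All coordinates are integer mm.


translate([395, 279, 0]) cube([3212, 200, 124]);


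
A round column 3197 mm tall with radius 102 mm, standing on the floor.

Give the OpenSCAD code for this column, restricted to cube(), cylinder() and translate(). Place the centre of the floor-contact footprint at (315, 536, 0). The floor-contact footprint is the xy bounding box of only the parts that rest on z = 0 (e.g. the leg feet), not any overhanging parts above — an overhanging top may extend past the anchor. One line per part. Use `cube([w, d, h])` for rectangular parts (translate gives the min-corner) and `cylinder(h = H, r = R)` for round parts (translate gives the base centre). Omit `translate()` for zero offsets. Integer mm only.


translate([315, 536, 0]) cylinder(h = 3197, r = 102);


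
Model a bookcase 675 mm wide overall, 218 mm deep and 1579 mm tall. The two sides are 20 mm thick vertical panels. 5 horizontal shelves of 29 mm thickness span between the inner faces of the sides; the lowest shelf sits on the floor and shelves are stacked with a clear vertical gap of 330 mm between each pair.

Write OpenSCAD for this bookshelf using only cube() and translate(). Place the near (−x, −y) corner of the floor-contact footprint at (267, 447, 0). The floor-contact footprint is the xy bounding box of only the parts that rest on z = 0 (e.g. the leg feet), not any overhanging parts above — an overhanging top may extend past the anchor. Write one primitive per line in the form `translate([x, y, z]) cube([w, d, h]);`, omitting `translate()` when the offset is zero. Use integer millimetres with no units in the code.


translate([267, 447, 0]) cube([20, 218, 1579]);
translate([922, 447, 0]) cube([20, 218, 1579]);
translate([287, 447, 0]) cube([635, 218, 29]);
translate([287, 447, 359]) cube([635, 218, 29]);
translate([287, 447, 718]) cube([635, 218, 29]);
translate([287, 447, 1077]) cube([635, 218, 29]);
translate([287, 447, 1436]) cube([635, 218, 29]);


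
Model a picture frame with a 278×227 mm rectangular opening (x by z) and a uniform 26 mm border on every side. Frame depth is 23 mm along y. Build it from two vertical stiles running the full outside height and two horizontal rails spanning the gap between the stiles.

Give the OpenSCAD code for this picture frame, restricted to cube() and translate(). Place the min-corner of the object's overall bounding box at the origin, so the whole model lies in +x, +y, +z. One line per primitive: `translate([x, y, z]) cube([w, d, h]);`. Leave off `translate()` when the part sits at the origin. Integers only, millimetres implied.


cube([26, 23, 279]);
translate([304, 0, 0]) cube([26, 23, 279]);
translate([26, 0, 0]) cube([278, 23, 26]);
translate([26, 0, 253]) cube([278, 23, 26]);


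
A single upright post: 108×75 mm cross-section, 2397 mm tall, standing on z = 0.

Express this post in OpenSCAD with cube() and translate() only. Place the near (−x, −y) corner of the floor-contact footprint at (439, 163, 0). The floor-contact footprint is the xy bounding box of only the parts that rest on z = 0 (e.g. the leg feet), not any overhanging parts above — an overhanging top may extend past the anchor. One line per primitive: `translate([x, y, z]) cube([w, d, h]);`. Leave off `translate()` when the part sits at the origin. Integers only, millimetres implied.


translate([439, 163, 0]) cube([108, 75, 2397]);


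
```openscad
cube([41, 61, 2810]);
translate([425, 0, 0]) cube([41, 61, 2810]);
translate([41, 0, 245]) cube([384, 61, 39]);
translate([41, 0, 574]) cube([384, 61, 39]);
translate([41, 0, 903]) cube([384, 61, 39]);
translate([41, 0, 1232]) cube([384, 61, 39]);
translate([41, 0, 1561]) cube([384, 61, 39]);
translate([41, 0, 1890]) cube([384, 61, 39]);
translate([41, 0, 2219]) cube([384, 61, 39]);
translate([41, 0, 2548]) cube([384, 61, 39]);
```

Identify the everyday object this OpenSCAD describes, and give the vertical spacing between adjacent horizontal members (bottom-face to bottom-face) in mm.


A ladder. The rung spacing is 329 mm.

Two tall 41×61 posts with 8 short bars between them — a ladder. Adjacent rungs sit at z = 245 and z = 574, so the spacing is 574 − 245 = 329 mm.


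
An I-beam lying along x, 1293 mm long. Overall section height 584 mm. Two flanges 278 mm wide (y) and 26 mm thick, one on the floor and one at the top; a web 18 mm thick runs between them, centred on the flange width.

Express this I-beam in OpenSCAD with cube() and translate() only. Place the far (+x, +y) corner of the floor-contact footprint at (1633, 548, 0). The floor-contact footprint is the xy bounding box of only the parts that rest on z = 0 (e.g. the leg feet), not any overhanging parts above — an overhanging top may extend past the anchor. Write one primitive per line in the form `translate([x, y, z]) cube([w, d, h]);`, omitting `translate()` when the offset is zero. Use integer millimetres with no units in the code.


translate([340, 270, 0]) cube([1293, 278, 26]);
translate([340, 400, 26]) cube([1293, 18, 532]);
translate([340, 270, 558]) cube([1293, 278, 26]);


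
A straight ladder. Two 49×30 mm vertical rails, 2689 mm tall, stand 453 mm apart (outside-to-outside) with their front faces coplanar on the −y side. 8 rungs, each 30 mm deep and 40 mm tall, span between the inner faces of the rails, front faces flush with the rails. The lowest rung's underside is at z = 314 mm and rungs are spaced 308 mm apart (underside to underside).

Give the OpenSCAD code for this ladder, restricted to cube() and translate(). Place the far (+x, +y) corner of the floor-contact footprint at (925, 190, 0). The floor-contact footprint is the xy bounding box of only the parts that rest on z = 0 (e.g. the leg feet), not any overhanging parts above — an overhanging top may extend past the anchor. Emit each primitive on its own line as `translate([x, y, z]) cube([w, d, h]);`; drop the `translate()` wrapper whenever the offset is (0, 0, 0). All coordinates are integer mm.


translate([472, 160, 0]) cube([49, 30, 2689]);
translate([876, 160, 0]) cube([49, 30, 2689]);
translate([521, 160, 314]) cube([355, 30, 40]);
translate([521, 160, 622]) cube([355, 30, 40]);
translate([521, 160, 930]) cube([355, 30, 40]);
translate([521, 160, 1238]) cube([355, 30, 40]);
translate([521, 160, 1546]) cube([355, 30, 40]);
translate([521, 160, 1854]) cube([355, 30, 40]);
translate([521, 160, 2162]) cube([355, 30, 40]);
translate([521, 160, 2470]) cube([355, 30, 40]);


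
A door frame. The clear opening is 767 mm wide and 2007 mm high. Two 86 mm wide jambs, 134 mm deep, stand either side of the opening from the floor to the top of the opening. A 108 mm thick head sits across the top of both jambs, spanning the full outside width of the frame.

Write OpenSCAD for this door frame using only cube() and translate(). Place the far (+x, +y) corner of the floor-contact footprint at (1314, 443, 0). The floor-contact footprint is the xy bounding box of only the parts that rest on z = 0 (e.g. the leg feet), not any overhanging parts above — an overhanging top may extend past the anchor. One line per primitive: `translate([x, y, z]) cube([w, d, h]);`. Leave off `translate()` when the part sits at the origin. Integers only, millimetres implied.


translate([375, 309, 0]) cube([86, 134, 2007]);
translate([1228, 309, 0]) cube([86, 134, 2007]);
translate([375, 309, 2007]) cube([939, 134, 108]);


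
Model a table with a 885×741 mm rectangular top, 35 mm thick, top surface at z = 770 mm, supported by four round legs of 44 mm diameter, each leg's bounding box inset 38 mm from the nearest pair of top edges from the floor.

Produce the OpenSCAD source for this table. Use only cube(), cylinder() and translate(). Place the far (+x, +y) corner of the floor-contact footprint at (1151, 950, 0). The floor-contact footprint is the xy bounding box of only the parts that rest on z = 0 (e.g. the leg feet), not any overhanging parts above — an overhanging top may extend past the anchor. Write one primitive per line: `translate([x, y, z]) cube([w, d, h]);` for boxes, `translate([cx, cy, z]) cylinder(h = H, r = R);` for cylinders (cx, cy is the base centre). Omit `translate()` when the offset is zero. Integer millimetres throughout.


translate([304, 247, 735]) cube([885, 741, 35]);
translate([364, 307, 0]) cylinder(h = 735, r = 22);
translate([1129, 307, 0]) cylinder(h = 735, r = 22);
translate([364, 928, 0]) cylinder(h = 735, r = 22);
translate([1129, 928, 0]) cylinder(h = 735, r = 22);
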